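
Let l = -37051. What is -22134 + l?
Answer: -59185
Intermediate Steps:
-22134 + l = -22134 - 37051 = -59185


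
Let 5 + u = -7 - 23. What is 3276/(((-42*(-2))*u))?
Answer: -39/35 ≈ -1.1143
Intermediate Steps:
u = -35 (u = -5 + (-7 - 23) = -5 - 30 = -35)
3276/(((-42*(-2))*u)) = 3276/((-42*(-2)*(-35))) = 3276/((84*(-35))) = 3276/(-2940) = 3276*(-1/2940) = -39/35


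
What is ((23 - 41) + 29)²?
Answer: 121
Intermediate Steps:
((23 - 41) + 29)² = (-18 + 29)² = 11² = 121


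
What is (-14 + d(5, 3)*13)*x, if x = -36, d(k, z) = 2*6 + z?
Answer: -6516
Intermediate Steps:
d(k, z) = 12 + z
(-14 + d(5, 3)*13)*x = (-14 + (12 + 3)*13)*(-36) = (-14 + 15*13)*(-36) = (-14 + 195)*(-36) = 181*(-36) = -6516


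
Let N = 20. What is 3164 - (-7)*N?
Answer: 3304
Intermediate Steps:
3164 - (-7)*N = 3164 - (-7)*20 = 3164 - 1*(-140) = 3164 + 140 = 3304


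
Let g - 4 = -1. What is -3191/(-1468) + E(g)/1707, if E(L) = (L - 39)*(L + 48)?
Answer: 917263/835292 ≈ 1.0981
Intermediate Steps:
g = 3 (g = 4 - 1 = 3)
E(L) = (-39 + L)*(48 + L)
-3191/(-1468) + E(g)/1707 = -3191/(-1468) + (-1872 + 3**2 + 9*3)/1707 = -3191*(-1/1468) + (-1872 + 9 + 27)*(1/1707) = 3191/1468 - 1836*1/1707 = 3191/1468 - 612/569 = 917263/835292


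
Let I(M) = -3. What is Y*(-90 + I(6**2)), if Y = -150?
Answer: 13950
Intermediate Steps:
Y*(-90 + I(6**2)) = -150*(-90 - 3) = -150*(-93) = 13950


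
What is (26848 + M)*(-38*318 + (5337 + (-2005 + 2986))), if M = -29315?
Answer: 14224722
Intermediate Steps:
(26848 + M)*(-38*318 + (5337 + (-2005 + 2986))) = (26848 - 29315)*(-38*318 + (5337 + (-2005 + 2986))) = -2467*(-12084 + (5337 + 981)) = -2467*(-12084 + 6318) = -2467*(-5766) = 14224722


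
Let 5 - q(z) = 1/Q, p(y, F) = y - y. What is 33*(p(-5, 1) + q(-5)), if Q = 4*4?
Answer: 2607/16 ≈ 162.94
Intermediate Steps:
Q = 16
p(y, F) = 0
q(z) = 79/16 (q(z) = 5 - 1/16 = 79/16)
33*(p(-5, 1) + q(-5)) = 33*(0 + 79/16) = 33*(79/16) = 2607/16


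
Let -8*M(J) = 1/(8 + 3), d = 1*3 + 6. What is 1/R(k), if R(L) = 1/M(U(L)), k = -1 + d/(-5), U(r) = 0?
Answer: -1/88 ≈ -0.011364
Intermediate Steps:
d = 9 (d = 3 + 6 = 9)
k = -14/5 (k = -1 + 9/(-5) = -1 + 9*(-⅕) = -1 - 9/5 = -14/5 ≈ -2.8000)
M(J) = -1/88 (M(J) = -1/(8*(8 + 3)) = -⅛/11 = -⅛*1/11 = -1/88)
R(L) = -88 (R(L) = 1/(-1/88) = -88)
1/R(k) = 1/(-88) = -1/88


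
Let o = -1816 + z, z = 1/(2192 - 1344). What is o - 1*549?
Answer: -2005519/848 ≈ -2365.0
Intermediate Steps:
z = 1/848 ≈ 0.0011792
o = -1539967/848 (o = -1816 + 1/848 = -1539967/848 ≈ -1816.0)
o - 1*549 = -1539967/848 - 1*549 = -1539967/848 - 549 = -2005519/848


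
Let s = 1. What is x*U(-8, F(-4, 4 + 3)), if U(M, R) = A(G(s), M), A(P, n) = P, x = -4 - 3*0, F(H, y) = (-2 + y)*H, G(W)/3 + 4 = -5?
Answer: 108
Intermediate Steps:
G(W) = -27 (G(W) = -12 + 3*(-5) = -12 - 15 = -27)
F(H, y) = H*(-2 + y)
x = -4 (x = -4 + 0 = -4)
U(M, R) = -27
x*U(-8, F(-4, 4 + 3)) = -4*(-27) = 108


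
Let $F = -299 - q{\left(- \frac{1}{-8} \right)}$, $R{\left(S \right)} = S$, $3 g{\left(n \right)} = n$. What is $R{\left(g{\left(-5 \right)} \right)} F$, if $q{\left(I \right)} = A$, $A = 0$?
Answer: $\frac{1495}{3} \approx 498.33$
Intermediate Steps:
$q{\left(I \right)} = 0$
$g{\left(n \right)} = \frac{n}{3}$
$F = -299$ ($F = -299 - 0 = -299 + 0 = -299$)
$R{\left(g{\left(-5 \right)} \right)} F = \frac{1}{3} \left(-5\right) \left(-299\right) = \left(- \frac{5}{3}\right) \left(-299\right) = \frac{1495}{3}$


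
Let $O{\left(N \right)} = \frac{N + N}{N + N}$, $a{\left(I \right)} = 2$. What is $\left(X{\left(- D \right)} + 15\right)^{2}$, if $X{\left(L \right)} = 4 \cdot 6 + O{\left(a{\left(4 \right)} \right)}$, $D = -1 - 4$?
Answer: $1600$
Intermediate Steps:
$D = -5$ ($D = -1 - 4 = -5$)
$O{\left(N \right)} = 1$ ($O{\left(N \right)} = \frac{2 N}{2 N} = 2 N \frac{1}{2 N} = 1$)
$X{\left(L \right)} = 25$ ($X{\left(L \right)} = 4 \cdot 6 + 1 = 24 + 1 = 25$)
$\left(X{\left(- D \right)} + 15\right)^{2} = \left(25 + 15\right)^{2} = 40^{2} = 1600$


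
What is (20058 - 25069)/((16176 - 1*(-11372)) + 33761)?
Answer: -5011/61309 ≈ -0.081733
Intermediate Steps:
(20058 - 25069)/((16176 - 1*(-11372)) + 33761) = -5011/((16176 + 11372) + 33761) = -5011/(27548 + 33761) = -5011/61309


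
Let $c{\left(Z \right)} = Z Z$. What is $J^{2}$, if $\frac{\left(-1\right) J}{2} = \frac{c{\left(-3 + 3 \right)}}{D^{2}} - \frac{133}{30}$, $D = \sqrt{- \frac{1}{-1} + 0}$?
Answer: $\frac{17689}{225} \approx 78.618$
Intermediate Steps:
$D = 1$ ($D = \sqrt{\left(-1\right) \left(-1\right) + 0} = \sqrt{1 + 0} = \sqrt{1} = 1$)
$c{\left(Z \right)} = Z^{2}$
$J = \frac{133}{15}$ ($J = - 2 \left(\frac{\left(-3 + 3\right)^{2}}{1^{2}} - \frac{133}{30}\right) = - 2 \left(\frac{0^{2}}{1} - \frac{133}{30}\right) = - 2 \left(0 \cdot 1 - \frac{133}{30}\right) = - 2 \left(0 - \frac{133}{30}\right) = \left(-2\right) \left(- \frac{133}{30}\right) = \frac{133}{15} \approx 8.8667$)
$J^{2} = \left(\frac{133}{15}\right)^{2} = \frac{17689}{225}$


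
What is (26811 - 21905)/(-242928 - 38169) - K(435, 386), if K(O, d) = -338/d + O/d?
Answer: -29160125/108503442 ≈ -0.26875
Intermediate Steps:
(26811 - 21905)/(-242928 - 38169) - K(435, 386) = (26811 - 21905)/(-242928 - 38169) - (-338 + 435)/386 = 4906/(-281097) - 97/386 = 4906*(-1/281097) - 1*97/386 = -4906/281097 - 97/386 = -29160125/108503442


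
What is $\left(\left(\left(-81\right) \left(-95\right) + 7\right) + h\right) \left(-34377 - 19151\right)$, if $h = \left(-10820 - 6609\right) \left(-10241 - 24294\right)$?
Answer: $-32219478319576$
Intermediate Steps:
$h = 601910515$ ($h = \left(-17429\right) \left(-34535\right) = 601910515$)
$\left(\left(\left(-81\right) \left(-95\right) + 7\right) + h\right) \left(-34377 - 19151\right) = \left(\left(\left(-81\right) \left(-95\right) + 7\right) + 601910515\right) \left(-34377 - 19151\right) = \left(\left(7695 + 7\right) + 601910515\right) \left(-53528\right) = \left(7702 + 601910515\right) \left(-53528\right) = 601918217 \left(-53528\right) = -32219478319576$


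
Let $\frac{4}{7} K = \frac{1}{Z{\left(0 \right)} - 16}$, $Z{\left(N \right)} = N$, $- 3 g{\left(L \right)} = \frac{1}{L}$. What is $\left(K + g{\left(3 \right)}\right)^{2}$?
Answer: $\frac{16129}{331776} \approx 0.048614$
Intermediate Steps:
$g{\left(L \right)} = - \frac{1}{3 L}$
$K = - \frac{7}{64}$ ($K = \frac{7}{4 \left(0 - 16\right)} = \frac{7}{4 \left(-16\right)} = \frac{7}{4} \left(- \frac{1}{16}\right) = - \frac{7}{64} \approx -0.10938$)
$\left(K + g{\left(3 \right)}\right)^{2} = \left(- \frac{7}{64} - \frac{1}{3 \cdot 3}\right)^{2} = \left(- \frac{7}{64} - \frac{1}{9}\right)^{2} = \left(- \frac{127}{576}\right)^{2} = \frac{16129}{331776}$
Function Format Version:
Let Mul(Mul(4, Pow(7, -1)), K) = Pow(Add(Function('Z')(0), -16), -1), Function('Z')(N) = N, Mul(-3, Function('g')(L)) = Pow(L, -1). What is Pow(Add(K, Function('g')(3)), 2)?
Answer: Rational(16129, 331776) ≈ 0.048614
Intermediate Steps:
Function('g')(L) = Mul(Rational(-1, 3), Pow(L, -1))
K = Rational(-7, 64) (K = Mul(Rational(7, 4), Pow(Add(0, -16), -1)) = Mul(Rational(7, 4), Pow(-16, -1)) = Mul(Rational(7, 4), Rational(-1, 16)) = Rational(-7, 64) ≈ -0.10938)
Pow(Add(K, Function('g')(3)), 2) = Pow(Add(Rational(-7, 64), Mul(Rational(-1, 3), Pow(3, -1))), 2) = Pow(Add(Rational(-7, 64), Mul(Rational(-1, 3), Rational(1, 3))), 2) = Pow(Add(Rational(-7, 64), Rational(-1, 9)), 2) = Pow(Rational(-127, 576), 2) = Rational(16129, 331776)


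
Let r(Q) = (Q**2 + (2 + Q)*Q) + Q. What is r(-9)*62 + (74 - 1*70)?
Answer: 8374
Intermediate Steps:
r(Q) = Q + Q**2 + Q*(2 + Q) (r(Q) = (Q**2 + Q*(2 + Q)) + Q = Q + Q**2 + Q*(2 + Q))
r(-9)*62 + (74 - 1*70) = -9*(3 + 2*(-9))*62 + (74 - 1*70) = -9*(3 - 18)*62 + (74 - 70) = -9*(-15)*62 + 4 = 135*62 + 4 = 8370 + 4 = 8374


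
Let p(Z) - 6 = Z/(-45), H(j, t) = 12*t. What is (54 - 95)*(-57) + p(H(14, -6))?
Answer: 11723/5 ≈ 2344.6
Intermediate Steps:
p(Z) = 6 - Z/45 (p(Z) = 6 + Z/(-45) = 6 + Z*(-1/45) = 6 - Z/45)
(54 - 95)*(-57) + p(H(14, -6)) = (54 - 95)*(-57) + (6 - 4*(-6)/15) = -41*(-57) + (6 - 1/45*(-72)) = 2337 + (6 + 8/5) = 2337 + 38/5 = 11723/5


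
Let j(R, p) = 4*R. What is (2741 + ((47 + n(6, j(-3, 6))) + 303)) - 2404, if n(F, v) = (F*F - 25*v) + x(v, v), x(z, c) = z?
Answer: 1011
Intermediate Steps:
n(F, v) = F² - 24*v (n(F, v) = (F*F - 25*v) + v = (F² - 25*v) + v = F² - 24*v)
(2741 + ((47 + n(6, j(-3, 6))) + 303)) - 2404 = (2741 + ((47 + (6² - 96*(-3))) + 303)) - 2404 = (2741 + ((47 + (36 - 24*(-12))) + 303)) - 2404 = (2741 + ((47 + (36 + 288)) + 303)) - 2404 = (2741 + ((47 + 324) + 303)) - 2404 = (2741 + (371 + 303)) - 2404 = (2741 + 674) - 2404 = 3415 - 2404 = 1011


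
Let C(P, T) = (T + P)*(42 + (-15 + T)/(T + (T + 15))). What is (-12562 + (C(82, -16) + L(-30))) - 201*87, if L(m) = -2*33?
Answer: -462785/17 ≈ -27223.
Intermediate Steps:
C(P, T) = (42 + (-15 + T)/(15 + 2*T))*(P + T) (C(P, T) = (P + T)*(42 + (-15 + T)/(T + (15 + T))) = (P + T)*(42 + (-15 + T)/(15 + 2*T)) = (42 + (-15 + T)/(15 + 2*T))*(P + T))
L(m) = -66
(-12562 + (C(82, -16) + L(-30))) - 201*87 = (-12562 + (5*(17*(-16)² + 123*82 + 123*(-16) + 17*82*(-16))/(15 + 2*(-16)) - 66)) - 201*87 = (-12562 + (5*(17*256 + 10086 - 1968 - 22304)/(15 - 32) - 66)) - 17487 = (-12562 + (5*(4352 + 10086 - 1968 - 22304)/(-17) - 66)) - 17487 = (-12562 + (5*(-1/17)*(-9834) - 66)) - 17487 = (-12562 + (49170/17 - 66)) - 17487 = (-12562 + 48048/17) - 17487 = -165506/17 - 17487 = -462785/17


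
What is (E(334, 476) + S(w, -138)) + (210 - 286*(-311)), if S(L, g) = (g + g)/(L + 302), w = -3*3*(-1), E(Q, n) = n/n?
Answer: 27727551/311 ≈ 89156.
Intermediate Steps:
E(Q, n) = 1
w = 9 (w = -9*(-1) = 9)
S(L, g) = 2*g/(302 + L) (S(L, g) = (2*g)/(302 + L) = 2*g/(302 + L))
(E(334, 476) + S(w, -138)) + (210 - 286*(-311)) = (1 + 2*(-138)/(302 + 9)) + (210 - 286*(-311)) = (1 + 2*(-138)/311) + (210 + 88946) = (1 + 2*(-138)*(1/311)) + 89156 = (1 - 276/311) + 89156 = 35/311 + 89156 = 27727551/311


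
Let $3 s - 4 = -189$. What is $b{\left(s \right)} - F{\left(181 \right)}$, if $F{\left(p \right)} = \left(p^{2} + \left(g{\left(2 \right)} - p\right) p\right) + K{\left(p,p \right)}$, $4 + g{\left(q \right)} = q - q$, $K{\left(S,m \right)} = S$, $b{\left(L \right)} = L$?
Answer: $\frac{1444}{3} \approx 481.33$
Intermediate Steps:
$s = - \frac{185}{3}$ ($s = \frac{4}{3} + \frac{1}{3} \left(-189\right) = \frac{4}{3} - 63 = - \frac{185}{3} \approx -61.667$)
$g{\left(q \right)} = -4$ ($g{\left(q \right)} = -4 + \left(q - q\right) = -4 + 0 = -4$)
$F{\left(p \right)} = p + p^{2} + p \left(-4 - p\right)$ ($F{\left(p \right)} = \left(p^{2} + \left(-4 - p\right) p\right) + p = \left(p^{2} + p \left(-4 - p\right)\right) + p = p + p^{2} + p \left(-4 - p\right)$)
$b{\left(s \right)} - F{\left(181 \right)} = - \frac{185}{3} - \left(-3\right) 181 = - \frac{185}{3} - -543 = - \frac{185}{3} + 543 = \frac{1444}{3}$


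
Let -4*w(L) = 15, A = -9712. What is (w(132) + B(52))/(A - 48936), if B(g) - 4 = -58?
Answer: 231/234592 ≈ 0.00098469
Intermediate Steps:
B(g) = -54 (B(g) = 4 - 58 = -54)
w(L) = -15/4 (w(L) = -¼*15 = -15/4)
(w(132) + B(52))/(A - 48936) = (-15/4 - 54)/(-9712 - 48936) = -231/4/(-58648) = -231/4*(-1/58648) = 231/234592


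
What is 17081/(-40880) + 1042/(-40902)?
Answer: -370622011/836036880 ≈ -0.44331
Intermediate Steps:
17081/(-40880) + 1042/(-40902) = 17081*(-1/40880) + 1042*(-1/40902) = -17081/40880 - 521/20451 = -370622011/836036880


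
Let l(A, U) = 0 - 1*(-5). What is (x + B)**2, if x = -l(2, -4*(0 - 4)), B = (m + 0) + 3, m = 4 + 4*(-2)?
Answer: 36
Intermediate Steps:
m = -4 (m = 4 - 8 = -4)
l(A, U) = 5 (l(A, U) = 0 + 5 = 5)
B = -1 (B = (-4 + 0) + 3 = -4 + 3 = -1)
x = -5 (x = -1*5 = -5)
(x + B)**2 = (-5 - 1)**2 = (-6)**2 = 36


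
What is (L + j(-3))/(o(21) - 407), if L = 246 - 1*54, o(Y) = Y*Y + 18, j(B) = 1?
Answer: 193/52 ≈ 3.7115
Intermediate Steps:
o(Y) = 18 + Y² (o(Y) = Y² + 18 = 18 + Y²)
L = 192 (L = 246 - 54 = 192)
(L + j(-3))/(o(21) - 407) = (192 + 1)/((18 + 21²) - 407) = 193/((18 + 441) - 407) = 193/(459 - 407) = 193/52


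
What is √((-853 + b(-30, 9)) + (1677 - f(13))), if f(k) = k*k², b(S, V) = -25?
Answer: I*√1398 ≈ 37.39*I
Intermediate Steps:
f(k) = k³
√((-853 + b(-30, 9)) + (1677 - f(13))) = √((-853 - 25) + (1677 - 1*13³)) = √(-878 + (1677 - 1*2197)) = √(-878 + (1677 - 2197)) = √(-878 - 520) = √(-1398) = I*√1398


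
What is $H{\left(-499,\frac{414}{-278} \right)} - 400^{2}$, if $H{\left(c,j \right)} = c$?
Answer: $-160499$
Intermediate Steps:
$H{\left(-499,\frac{414}{-278} \right)} - 400^{2} = -499 - 400^{2} = -499 - 160000 = -160499$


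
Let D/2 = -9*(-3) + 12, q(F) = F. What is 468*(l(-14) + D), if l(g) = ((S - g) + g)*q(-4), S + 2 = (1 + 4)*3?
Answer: 12168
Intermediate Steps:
S = 13 (S = -2 + (1 + 4)*3 = -2 + 5*3 = -2 + 15 = 13)
D = 78 (D = 2*(-9*(-3) + 12) = 2*(27 + 12) = 2*39 = 78)
l(g) = -52 (l(g) = ((13 - g) + g)*(-4) = 13*(-4) = -52)
468*(l(-14) + D) = 468*(-52 + 78) = 468*26 = 12168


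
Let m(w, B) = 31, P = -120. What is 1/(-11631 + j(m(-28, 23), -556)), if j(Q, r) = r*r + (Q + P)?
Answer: 1/297416 ≈ 3.3623e-6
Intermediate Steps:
j(Q, r) = -120 + Q + r**2 (j(Q, r) = r*r + (Q - 120) = r**2 + (-120 + Q) = -120 + Q + r**2)
1/(-11631 + j(m(-28, 23), -556)) = 1/(-11631 + (-120 + 31 + (-556)**2)) = 1/(-11631 + (-120 + 31 + 309136)) = 1/(-11631 + 309047) = 1/297416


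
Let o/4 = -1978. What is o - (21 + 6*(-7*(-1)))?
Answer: -7975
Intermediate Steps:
o = -7912 (o = 4*(-1978) = -7912)
o - (21 + 6*(-7*(-1))) = -7912 - (21 + 6*(-7*(-1))) = -7912 - (21 + 6*7) = -7912 - (21 + 42) = -7912 - 1*63 = -7912 - 63 = -7975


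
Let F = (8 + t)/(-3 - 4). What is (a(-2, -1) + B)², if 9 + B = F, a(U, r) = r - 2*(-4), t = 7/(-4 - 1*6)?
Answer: 45369/4900 ≈ 9.2590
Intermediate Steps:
t = -7/10 (t = 7/(-4 - 6) = 7/(-10) = 7*(-⅒) = -7/10 ≈ -0.70000)
F = -73/70 (F = (8 - 7/10)/(-3 - 4) = (73/10)/(-7) = (73/10)*(-⅐) = -73/70 ≈ -1.0429)
a(U, r) = 8 + r (a(U, r) = r + 8 = 8 + r)
B = -703/70 (B = -9 - 73/70 = -703/70 ≈ -10.043)
(a(-2, -1) + B)² = ((8 - 1) - 703/70)² = (7 - 703/70)² = (-213/70)² = 45369/4900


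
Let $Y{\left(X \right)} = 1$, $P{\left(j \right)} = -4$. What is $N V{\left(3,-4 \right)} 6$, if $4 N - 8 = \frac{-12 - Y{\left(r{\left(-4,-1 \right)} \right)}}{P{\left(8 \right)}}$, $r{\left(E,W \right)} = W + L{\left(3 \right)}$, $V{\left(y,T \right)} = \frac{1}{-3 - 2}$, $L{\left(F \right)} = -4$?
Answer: $- \frac{27}{8} \approx -3.375$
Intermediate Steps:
$V{\left(y,T \right)} = - \frac{1}{5}$ ($V{\left(y,T \right)} = \frac{1}{-5} = - \frac{1}{5}$)
$r{\left(E,W \right)} = -4 + W$ ($r{\left(E,W \right)} = W - 4 = -4 + W$)
$N = \frac{45}{16}$ ($N = 2 + \frac{\left(-12 - 1\right) \frac{1}{-4}}{4} = 2 + \frac{\left(-12 - 1\right) \left(- \frac{1}{4}\right)}{4} = 2 + \frac{\left(-13\right) \left(- \frac{1}{4}\right)}{4} = 2 + \frac{1}{4} \cdot \frac{13}{4} = 2 + \frac{13}{16} = \frac{45}{16} \approx 2.8125$)
$N V{\left(3,-4 \right)} 6 = \frac{45 \left(\left(- \frac{1}{5}\right) 6\right)}{16} = \frac{45}{16} \left(- \frac{6}{5}\right) = - \frac{27}{8}$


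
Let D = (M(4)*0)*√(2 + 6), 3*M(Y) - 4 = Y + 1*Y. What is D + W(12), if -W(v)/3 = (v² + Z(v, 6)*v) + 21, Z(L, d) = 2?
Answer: -567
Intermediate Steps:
M(Y) = 4/3 + 2*Y/3 (M(Y) = 4/3 + (Y + 1*Y)/3 = 4/3 + (Y + Y)/3 = 4/3 + (2*Y)/3 = 4/3 + 2*Y/3)
W(v) = -63 - 6*v - 3*v² (W(v) = -3*((v² + 2*v) + 21) = -3*(21 + v² + 2*v) = -63 - 6*v - 3*v²)
D = 0 (D = ((4/3 + (⅔)*4)*0)*√(2 + 6) = ((4/3 + 8/3)*0)*√8 = (4*0)*(2*√2) = 0*(2*√2) = 0)
D + W(12) = 0 + (-63 - 6*12 - 3*12²) = 0 + (-63 - 72 - 3*144) = 0 + (-63 - 72 - 432) = 0 - 567 = -567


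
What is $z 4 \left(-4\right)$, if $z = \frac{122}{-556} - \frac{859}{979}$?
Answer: $\frac{2388168}{136081} \approx 17.55$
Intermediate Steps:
$z = - \frac{298521}{272162}$ ($z = 122 \left(- \frac{1}{556}\right) - \frac{859}{979} = - \frac{61}{278} - \frac{859}{979} = - \frac{298521}{272162} \approx -1.0969$)
$z 4 \left(-4\right) = - \frac{298521 \cdot 4 \left(-4\right)}{272162} = \left(- \frac{298521}{272162}\right) \left(-16\right) = \frac{2388168}{136081}$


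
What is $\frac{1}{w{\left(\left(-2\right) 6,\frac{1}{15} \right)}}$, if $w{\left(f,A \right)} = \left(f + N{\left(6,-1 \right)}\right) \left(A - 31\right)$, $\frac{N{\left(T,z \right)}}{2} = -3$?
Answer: $\frac{5}{2784} \approx 0.001796$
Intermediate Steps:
$N{\left(T,z \right)} = -6$ ($N{\left(T,z \right)} = 2 \left(-3\right) = -6$)
$w{\left(f,A \right)} = \left(-31 + A\right) \left(-6 + f\right)$ ($w{\left(f,A \right)} = \left(f - 6\right) \left(A - 31\right) = \left(-6 + f\right) \left(-31 + A\right) = \left(-31 + A\right) \left(-6 + f\right)$)
$\frac{1}{w{\left(\left(-2\right) 6,\frac{1}{15} \right)}} = \frac{1}{186 - 31 \left(\left(-2\right) 6\right) - \frac{6}{15} + \frac{\left(-2\right) 6}{15}} = \frac{1}{186 - -372 - \frac{2}{5} + \frac{1}{15} \left(-12\right)} = \frac{1}{186 + 372 - \frac{2}{5} - \frac{4}{5}} = \frac{1}{\frac{2784}{5}} = \frac{5}{2784}$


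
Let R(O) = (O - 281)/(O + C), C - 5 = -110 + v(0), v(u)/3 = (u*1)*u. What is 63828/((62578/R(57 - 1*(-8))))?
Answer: 861678/156445 ≈ 5.5079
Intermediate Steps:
v(u) = 3*u² (v(u) = 3*((u*1)*u) = 3*(u*u) = 3*u²)
C = -105 (C = 5 + (-110 + 3*0²) = 5 + (-110 + 3*0) = 5 + (-110 + 0) = 5 - 110 = -105)
R(O) = (-281 + O)/(-105 + O) (R(O) = (O - 281)/(O - 105) = (-281 + O)/(-105 + O))
63828/((62578/R(57 - 1*(-8)))) = 63828/((62578/(((281 - (57 - 1*(-8)))/(105 - (57 - 1*(-8))))))) = 63828/((62578/(((281 - (57 + 8))/(105 - (57 + 8)))))) = 63828/((62578/(((281 - 1*65)/(105 - 1*65))))) = 63828/((62578/(((281 - 65)/(105 - 65))))) = 63828/((62578/((216/40)))) = 63828/((62578/(((1/40)*216)))) = 63828/((62578/(27/5))) = 63828/((62578*(5/27))) = 63828/(312890/27) = 63828*(27/312890) = 861678/156445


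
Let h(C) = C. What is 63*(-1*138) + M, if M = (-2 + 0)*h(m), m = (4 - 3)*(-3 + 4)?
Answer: -8696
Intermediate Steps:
m = 1 (m = 1*1 = 1)
M = -2 (M = (-2 + 0)*1 = -2*1 = -2)
63*(-1*138) + M = 63*(-1*138) - 2 = 63*(-138) - 2 = -8694 - 2 = -8696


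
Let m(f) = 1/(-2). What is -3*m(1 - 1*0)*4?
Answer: 6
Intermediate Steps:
m(f) = -½
-3*m(1 - 1*0)*4 = -3*(-½)*4 = (3/2)*4 = 6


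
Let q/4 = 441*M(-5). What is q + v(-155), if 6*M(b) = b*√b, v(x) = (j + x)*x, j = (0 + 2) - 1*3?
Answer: 24180 - 1470*I*√5 ≈ 24180.0 - 3287.0*I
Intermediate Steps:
j = -1 (j = 2 - 3 = -1)
v(x) = x*(-1 + x) (v(x) = (-1 + x)*x = x*(-1 + x))
M(b) = b^(3/2)/6 (M(b) = (b*√b)/6 = b^(3/2)/6)
q = -1470*I*√5 (q = 4*(441*((-5)^(3/2)/6)) = 4*(441*((-5*I*√5)/6)) = 4*(441*(-5*I*√5/6)) = 4*(-735*I*√5/2) = -1470*I*√5 ≈ -3287.0*I)
q + v(-155) = -1470*I*√5 - 155*(-1 - 155) = -1470*I*√5 - 155*(-156) = -1470*I*√5 + 24180 = 24180 - 1470*I*√5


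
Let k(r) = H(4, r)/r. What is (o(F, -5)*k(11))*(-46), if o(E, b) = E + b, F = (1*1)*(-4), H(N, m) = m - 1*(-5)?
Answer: 6624/11 ≈ 602.18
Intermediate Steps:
H(N, m) = 5 + m (H(N, m) = m + 5 = 5 + m)
F = -4 (F = 1*(-4) = -4)
k(r) = (5 + r)/r
(o(F, -5)*k(11))*(-46) = ((-4 - 5)*((5 + 11)/11))*(-46) = -9*16/11*(-46) = -144/11*(-46) = 6624/11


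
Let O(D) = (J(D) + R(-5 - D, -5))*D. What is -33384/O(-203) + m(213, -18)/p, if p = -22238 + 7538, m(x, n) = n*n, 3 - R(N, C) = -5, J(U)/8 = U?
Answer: -888441/7176050 ≈ -0.12381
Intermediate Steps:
J(U) = 8*U
R(N, C) = 8 (R(N, C) = 3 - 1*(-5) = 3 + 5 = 8)
m(x, n) = n²
p = -14700
O(D) = D*(8 + 8*D) (O(D) = (8*D + 8)*D = (8 + 8*D)*D = D*(8 + 8*D))
-33384/O(-203) + m(213, -18)/p = -33384*(-1/(1624*(1 - 203))) + (-18)²/(-14700) = -33384/(8*(-203)*(-202)) + 324*(-1/14700) = -33384/328048 - 27/1225 = -33384*1/328048 - 27/1225 = -4173/41006 - 27/1225 = -888441/7176050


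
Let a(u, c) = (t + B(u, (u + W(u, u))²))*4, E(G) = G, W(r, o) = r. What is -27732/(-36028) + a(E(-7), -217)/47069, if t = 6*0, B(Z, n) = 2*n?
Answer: 340452353/423950483 ≈ 0.80305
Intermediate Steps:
t = 0
a(u, c) = 32*u² (a(u, c) = (0 + 2*(u + u)²)*4 = (0 + 2*(2*u)²)*4 = (0 + 2*(4*u²))*4 = (0 + 8*u²)*4 = (8*u²)*4 = 32*u²)
-27732/(-36028) + a(E(-7), -217)/47069 = -27732/(-36028) + (32*(-7)²)/47069 = -27732*(-1/36028) + (32*49)*(1/47069) = 6933/9007 + 1568*(1/47069) = 6933/9007 + 1568/47069 = 340452353/423950483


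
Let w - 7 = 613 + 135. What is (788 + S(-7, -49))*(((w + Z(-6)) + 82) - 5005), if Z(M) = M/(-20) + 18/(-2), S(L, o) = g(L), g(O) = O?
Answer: -32620027/10 ≈ -3.2620e+6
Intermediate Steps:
S(L, o) = L
w = 755 (w = 7 + (613 + 135) = 7 + 748 = 755)
Z(M) = -9 - M/20 (Z(M) = M*(-1/20) + 18*(-½) = -M/20 - 9 = -9 - M/20)
(788 + S(-7, -49))*(((w + Z(-6)) + 82) - 5005) = (788 - 7)*(((755 + (-9 - 1/20*(-6))) + 82) - 5005) = 781*(((755 + (-9 + 3/10)) + 82) - 5005) = 781*(((755 - 87/10) + 82) - 5005) = 781*((7463/10 + 82) - 5005) = 781*(8283/10 - 5005) = 781*(-41767/10) = -32620027/10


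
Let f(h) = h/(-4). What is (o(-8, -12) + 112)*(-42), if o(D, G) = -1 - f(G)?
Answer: -4536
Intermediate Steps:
f(h) = -h/4 (f(h) = h*(-¼) = -h/4)
o(D, G) = -1 + G/4 (o(D, G) = -1 - (-1)*G/4 = -1 + G/4)
(o(-8, -12) + 112)*(-42) = ((-1 + (¼)*(-12)) + 112)*(-42) = ((-1 - 3) + 112)*(-42) = (-4 + 112)*(-42) = 108*(-42) = -4536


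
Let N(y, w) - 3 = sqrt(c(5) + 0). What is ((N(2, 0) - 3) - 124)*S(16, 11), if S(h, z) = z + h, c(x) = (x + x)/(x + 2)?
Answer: -3348 + 27*sqrt(70)/7 ≈ -3315.7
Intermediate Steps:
c(x) = 2*x/(2 + x) (c(x) = (2*x)/(2 + x) = 2*x/(2 + x))
S(h, z) = h + z
N(y, w) = 3 + sqrt(70)/7 (N(y, w) = 3 + sqrt(2*5/(2 + 5) + 0) = 3 + sqrt(2*5/7 + 0) = 3 + sqrt(2*5*(1/7) + 0) = 3 + sqrt(10/7 + 0) = 3 + sqrt(10/7) = 3 + sqrt(70)/7)
((N(2, 0) - 3) - 124)*S(16, 11) = (((3 + sqrt(70)/7) - 3) - 124)*(16 + 11) = (sqrt(70)/7 - 124)*27 = (-124 + sqrt(70)/7)*27 = -3348 + 27*sqrt(70)/7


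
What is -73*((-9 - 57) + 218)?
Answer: -11096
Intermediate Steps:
-73*((-9 - 57) + 218) = -73*(-66 + 218) = -73*152 = -11096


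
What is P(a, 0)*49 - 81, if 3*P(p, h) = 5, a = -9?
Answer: ⅔ ≈ 0.66667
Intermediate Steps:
P(p, h) = 5/3 (P(p, h) = (⅓)*5 = 5/3)
P(a, 0)*49 - 81 = (5/3)*49 - 81 = 245/3 - 81 = ⅔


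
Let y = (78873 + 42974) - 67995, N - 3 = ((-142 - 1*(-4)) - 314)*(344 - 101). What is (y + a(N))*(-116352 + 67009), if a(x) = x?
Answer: 2762270483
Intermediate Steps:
N = -109833 (N = 3 + ((-142 - 1*(-4)) - 314)*(344 - 101) = 3 + ((-142 + 4) - 314)*243 = 3 + (-138 - 314)*243 = 3 - 452*243 = 3 - 109836 = -109833)
y = 53852 (y = 121847 - 67995 = 53852)
(y + a(N))*(-116352 + 67009) = (53852 - 109833)*(-116352 + 67009) = -55981*(-49343) = 2762270483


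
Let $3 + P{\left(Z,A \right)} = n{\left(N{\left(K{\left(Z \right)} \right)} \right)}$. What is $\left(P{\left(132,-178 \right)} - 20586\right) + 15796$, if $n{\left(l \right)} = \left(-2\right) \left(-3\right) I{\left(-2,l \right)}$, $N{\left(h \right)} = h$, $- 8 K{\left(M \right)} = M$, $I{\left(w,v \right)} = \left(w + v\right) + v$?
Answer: $-5003$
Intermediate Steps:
$I{\left(w,v \right)} = w + 2 v$ ($I{\left(w,v \right)} = \left(v + w\right) + v = w + 2 v$)
$K{\left(M \right)} = - \frac{M}{8}$
$n{\left(l \right)} = -12 + 12 l$ ($n{\left(l \right)} = \left(-2\right) \left(-3\right) \left(-2 + 2 l\right) = 6 \left(-2 + 2 l\right) = -12 + 12 l$)
$P{\left(Z,A \right)} = -15 - \frac{3 Z}{2}$ ($P{\left(Z,A \right)} = -3 + \left(-12 + 12 \left(- \frac{Z}{8}\right)\right) = -3 - \left(12 + \frac{3 Z}{2}\right) = -15 - \frac{3 Z}{2}$)
$\left(P{\left(132,-178 \right)} - 20586\right) + 15796 = \left(\left(-15 - 198\right) - 20586\right) + 15796 = \left(-213 - 20586\right) + 15796 = -20799 + 15796 = -5003$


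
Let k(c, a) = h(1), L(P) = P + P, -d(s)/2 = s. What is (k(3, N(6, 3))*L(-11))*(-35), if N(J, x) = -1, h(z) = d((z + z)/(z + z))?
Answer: -1540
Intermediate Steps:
d(s) = -2*s
h(z) = -2 (h(z) = -2*(z + z)/(z + z) = -2*2*z/(2*z) = -2*2*z*1/(2*z) = -2*1 = -2)
L(P) = 2*P
k(c, a) = -2
(k(3, N(6, 3))*L(-11))*(-35) = -4*(-11)*(-35) = -2*(-22)*(-35) = 44*(-35) = -1540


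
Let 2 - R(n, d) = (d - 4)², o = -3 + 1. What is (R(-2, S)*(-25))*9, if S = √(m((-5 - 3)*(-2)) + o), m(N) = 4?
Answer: 3600 - 1800*√2 ≈ 1054.4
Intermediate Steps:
o = -2
S = √2 (S = √(4 - 2) = √2 ≈ 1.4142)
R(n, d) = 2 - (-4 + d)² (R(n, d) = 2 - (d - 4)² = 2 - (-4 + d)²)
(R(-2, S)*(-25))*9 = ((2 - (-4 + √2)²)*(-25))*9 = (-50 + 25*(-4 + √2)²)*9 = -450 + 225*(-4 + √2)²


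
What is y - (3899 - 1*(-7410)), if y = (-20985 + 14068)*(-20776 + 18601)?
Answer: 15033166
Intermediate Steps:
y = 15044475 (y = -6917*(-2175) = 15044475)
y - (3899 - 1*(-7410)) = 15044475 - (3899 - 1*(-7410)) = 15044475 - (3899 + 7410) = 15044475 - 1*11309 = 15044475 - 11309 = 15033166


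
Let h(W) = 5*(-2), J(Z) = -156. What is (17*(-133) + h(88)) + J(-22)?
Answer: -2427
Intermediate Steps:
h(W) = -10
(17*(-133) + h(88)) + J(-22) = (17*(-133) - 10) - 156 = (-2261 - 10) - 156 = -2271 - 156 = -2427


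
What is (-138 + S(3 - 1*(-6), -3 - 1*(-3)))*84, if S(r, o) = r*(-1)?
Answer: -12348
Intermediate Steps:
S(r, o) = -r
(-138 + S(3 - 1*(-6), -3 - 1*(-3)))*84 = (-138 - (3 - 1*(-6)))*84 = (-138 - (3 + 6))*84 = (-138 - 1*9)*84 = (-138 - 9)*84 = -147*84 = -12348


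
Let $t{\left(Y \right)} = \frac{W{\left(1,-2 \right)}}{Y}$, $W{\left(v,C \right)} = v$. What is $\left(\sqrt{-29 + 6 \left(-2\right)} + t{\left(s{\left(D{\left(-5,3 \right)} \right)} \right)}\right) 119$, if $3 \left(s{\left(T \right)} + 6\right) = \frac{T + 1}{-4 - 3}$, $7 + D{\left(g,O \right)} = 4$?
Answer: $- \frac{2499}{124} + 119 i \sqrt{41} \approx -20.153 + 761.97 i$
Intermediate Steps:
$D{\left(g,O \right)} = -3$ ($D{\left(g,O \right)} = -7 + 4 = -3$)
$s{\left(T \right)} = - \frac{127}{21} - \frac{T}{21}$ ($s{\left(T \right)} = -6 + \frac{\left(T + 1\right) \frac{1}{-4 - 3}}{3} = -6 + \frac{\left(1 + T\right) \frac{1}{-7}}{3} = -6 + \frac{\left(1 + T\right) \left(- \frac{1}{7}\right)}{3} = -6 + \frac{- \frac{1}{7} - \frac{T}{7}}{3} = -6 - \left(\frac{1}{21} + \frac{T}{21}\right) = - \frac{127}{21} - \frac{T}{21}$)
$t{\left(Y \right)} = \frac{1}{Y}$ ($t{\left(Y \right)} = 1 \frac{1}{Y} = \frac{1}{Y}$)
$\left(\sqrt{-29 + 6 \left(-2\right)} + t{\left(s{\left(D{\left(-5,3 \right)} \right)} \right)}\right) 119 = \left(\sqrt{-29 + 6 \left(-2\right)} + \frac{1}{- \frac{127}{21} - - \frac{1}{7}}\right) 119 = \left(\sqrt{-29 - 12} + \frac{1}{- \frac{127}{21} + \frac{1}{7}}\right) 119 = \left(\sqrt{-41} + \frac{1}{- \frac{124}{21}}\right) 119 = \left(i \sqrt{41} - \frac{21}{124}\right) 119 = \left(- \frac{21}{124} + i \sqrt{41}\right) 119 = - \frac{2499}{124} + 119 i \sqrt{41}$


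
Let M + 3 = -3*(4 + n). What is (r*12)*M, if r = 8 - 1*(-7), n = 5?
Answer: -5400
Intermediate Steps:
r = 15 (r = 8 + 7 = 15)
M = -30 (M = -3 - 3*(4 + 5) = -3 - 3*9 = -3 - 27 = -30)
(r*12)*M = (15*12)*(-30) = 180*(-30) = -5400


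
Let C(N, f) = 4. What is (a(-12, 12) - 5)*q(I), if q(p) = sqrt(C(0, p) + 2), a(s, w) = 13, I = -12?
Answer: 8*sqrt(6) ≈ 19.596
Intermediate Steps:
q(p) = sqrt(6) (q(p) = sqrt(4 + 2) = sqrt(6))
(a(-12, 12) - 5)*q(I) = (13 - 5)*sqrt(6) = 8*sqrt(6)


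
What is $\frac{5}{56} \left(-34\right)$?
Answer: $- \frac{85}{28} \approx -3.0357$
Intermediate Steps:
$\frac{5}{56} \left(-34\right) = - \frac{85}{28}$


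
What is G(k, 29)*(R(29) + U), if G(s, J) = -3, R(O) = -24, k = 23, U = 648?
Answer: -1872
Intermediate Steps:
G(k, 29)*(R(29) + U) = -3*(-24 + 648) = -3*624 = -1872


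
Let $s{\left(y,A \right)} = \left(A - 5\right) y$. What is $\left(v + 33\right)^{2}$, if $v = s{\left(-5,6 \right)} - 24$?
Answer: $16$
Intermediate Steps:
$s{\left(y,A \right)} = y \left(-5 + A\right)$ ($s{\left(y,A \right)} = \left(-5 + A\right) y = y \left(-5 + A\right)$)
$v = -29$ ($v = - 5 \left(-5 + 6\right) - 24 = \left(-5\right) 1 - 24 = -5 - 24 = -29$)
$\left(v + 33\right)^{2} = \left(-29 + 33\right)^{2} = 4^{2} = 16$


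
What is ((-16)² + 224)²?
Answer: 230400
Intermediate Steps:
((-16)² + 224)² = (256 + 224)² = 480² = 230400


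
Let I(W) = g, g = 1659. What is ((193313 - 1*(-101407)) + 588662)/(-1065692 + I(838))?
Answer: -883382/1064033 ≈ -0.83022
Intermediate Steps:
I(W) = 1659
((193313 - 1*(-101407)) + 588662)/(-1065692 + I(838)) = ((193313 - 1*(-101407)) + 588662)/(-1065692 + 1659) = ((193313 + 101407) + 588662)/(-1064033) = (294720 + 588662)*(-1/1064033) = 883382*(-1/1064033) = -883382/1064033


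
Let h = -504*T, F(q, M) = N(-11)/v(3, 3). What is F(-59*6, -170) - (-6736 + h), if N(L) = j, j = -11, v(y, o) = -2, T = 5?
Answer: 18523/2 ≈ 9261.5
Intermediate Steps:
N(L) = -11
F(q, M) = 11/2 (F(q, M) = -11/(-2) = -11*(-½) = 11/2)
h = -2520 (h = -504*5 = -2520)
F(-59*6, -170) - (-6736 + h) = 11/2 - (-6736 - 2520) = 11/2 - 1*(-9256) = 11/2 + 9256 = 18523/2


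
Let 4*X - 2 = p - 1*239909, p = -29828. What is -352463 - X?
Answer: -1140117/4 ≈ -2.8503e+5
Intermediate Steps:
X = -269735/4 (X = 1/2 + (-29828 - 1*239909)/4 = 1/2 + (-29828 - 239909)/4 = 1/2 + (1/4)*(-269737) = 1/2 - 269737/4 = -269735/4 ≈ -67434.)
-352463 - X = -352463 - 1*(-269735/4) = -352463 + 269735/4 = -1140117/4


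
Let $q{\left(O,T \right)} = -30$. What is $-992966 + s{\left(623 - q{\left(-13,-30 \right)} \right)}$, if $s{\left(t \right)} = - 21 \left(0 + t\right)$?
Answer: $-1006679$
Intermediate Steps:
$s{\left(t \right)} = - 21 t$
$-992966 + s{\left(623 - q{\left(-13,-30 \right)} \right)} = -992966 - 21 \left(623 - -30\right) = -992966 - 21 \left(623 + 30\right) = -992966 - 13713 = -1006679$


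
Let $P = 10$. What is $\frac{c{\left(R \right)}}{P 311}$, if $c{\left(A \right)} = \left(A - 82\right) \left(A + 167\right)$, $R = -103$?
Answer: $- \frac{1184}{311} \approx -3.8071$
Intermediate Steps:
$c{\left(A \right)} = \left(-82 + A\right) \left(167 + A\right)$
$\frac{c{\left(R \right)}}{P 311} = \frac{-13694 + \left(-103\right)^{2} + 85 \left(-103\right)}{10 \cdot 311} = \frac{-13694 + 10609 - 8755}{3110} = \left(-11840\right) \frac{1}{3110} = - \frac{1184}{311}$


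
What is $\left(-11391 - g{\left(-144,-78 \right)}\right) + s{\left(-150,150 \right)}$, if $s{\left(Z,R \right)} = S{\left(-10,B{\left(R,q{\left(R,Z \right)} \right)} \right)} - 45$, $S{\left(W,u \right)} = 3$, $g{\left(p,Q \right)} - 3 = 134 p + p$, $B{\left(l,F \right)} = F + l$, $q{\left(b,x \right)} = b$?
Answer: $8004$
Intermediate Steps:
$g{\left(p,Q \right)} = 3 + 135 p$ ($g{\left(p,Q \right)} = 3 + \left(134 p + p\right) = 3 + 135 p$)
$s{\left(Z,R \right)} = -42$ ($s{\left(Z,R \right)} = 3 - 45 = -42$)
$\left(-11391 - g{\left(-144,-78 \right)}\right) + s{\left(-150,150 \right)} = \left(-11391 - \left(3 + 135 \left(-144\right)\right)\right) - 42 = \left(-11391 - \left(3 - 19440\right)\right) - 42 = \left(-11391 - -19437\right) - 42 = \left(-11391 + 19437\right) - 42 = 8046 - 42 = 8004$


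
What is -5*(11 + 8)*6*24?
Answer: -13680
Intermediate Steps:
-5*(11 + 8)*6*24 = -5*19*6*24 = -570*24 = -5*2736 = -13680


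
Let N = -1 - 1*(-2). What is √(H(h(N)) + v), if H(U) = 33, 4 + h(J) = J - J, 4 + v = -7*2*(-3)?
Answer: √71 ≈ 8.4261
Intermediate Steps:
v = 38 (v = -4 - 7*2*(-3) = -4 - 14*(-3) = -4 + 42 = 38)
N = 1 (N = -1 + 2 = 1)
h(J) = -4 (h(J) = -4 + (J - J) = -4 + 0 = -4)
√(H(h(N)) + v) = √(33 + 38) = √71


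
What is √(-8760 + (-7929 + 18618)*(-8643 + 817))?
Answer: I*√83660874 ≈ 9146.6*I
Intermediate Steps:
√(-8760 + (-7929 + 18618)*(-8643 + 817)) = √(-8760 + 10689*(-7826)) = √(-8760 - 83652114) = √(-83660874) = I*√83660874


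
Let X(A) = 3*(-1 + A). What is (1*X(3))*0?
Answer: 0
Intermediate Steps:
X(A) = -3 + 3*A
(1*X(3))*0 = (1*(-3 + 3*3))*0 = (1*(-3 + 9))*0 = (1*6)*0 = 6*0 = 0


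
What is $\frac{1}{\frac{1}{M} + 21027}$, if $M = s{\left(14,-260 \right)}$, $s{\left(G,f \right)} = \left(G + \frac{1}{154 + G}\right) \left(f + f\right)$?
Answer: $\frac{152945}{3215974494} \approx 4.7558 \cdot 10^{-5}$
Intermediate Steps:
$s{\left(G,f \right)} = 2 f \left(G + \frac{1}{154 + G}\right)$ ($s{\left(G,f \right)} = \left(G + \frac{1}{154 + G}\right) 2 f = 2 f \left(G + \frac{1}{154 + G}\right)$)
$M = - \frac{152945}{21}$ ($M = 2 \left(-260\right) \frac{1}{154 + 14} \left(1 + 14^{2} + 154 \cdot 14\right) = 2 \left(-260\right) \frac{1}{168} \left(1 + 196 + 2156\right) = 2 \left(-260\right) \frac{1}{168} \cdot 2353 = - \frac{152945}{21} \approx -7283.1$)
$\frac{1}{\frac{1}{M} + 21027} = \frac{1}{\frac{1}{- \frac{152945}{21}} + 21027} = \frac{1}{- \frac{21}{152945} + 21027} = \frac{1}{\frac{3215974494}{152945}} = \frac{152945}{3215974494}$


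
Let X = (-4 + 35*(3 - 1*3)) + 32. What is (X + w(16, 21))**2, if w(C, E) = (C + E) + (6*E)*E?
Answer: 7349521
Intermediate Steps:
w(C, E) = C + E + 6*E**2 (w(C, E) = (C + E) + 6*E**2 = C + E + 6*E**2)
X = 28 (X = (-4 + 35*(3 - 3)) + 32 = (-4 + 35*0) + 32 = (-4 + 0) + 32 = -4 + 32 = 28)
(X + w(16, 21))**2 = (28 + (16 + 21 + 6*21**2))**2 = (28 + (16 + 21 + 6*441))**2 = (28 + (16 + 21 + 2646))**2 = (28 + 2683)**2 = 2711**2 = 7349521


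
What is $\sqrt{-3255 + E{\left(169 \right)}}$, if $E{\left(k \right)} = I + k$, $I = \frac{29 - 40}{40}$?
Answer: $\frac{i \sqrt{1234510}}{20} \approx 55.554 i$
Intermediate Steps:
$I = - \frac{11}{40}$ ($I = \left(29 - 40\right) \frac{1}{40} = \left(-11\right) \frac{1}{40} = - \frac{11}{40} \approx -0.275$)
$E{\left(k \right)} = - \frac{11}{40} + k$
$\sqrt{-3255 + E{\left(169 \right)}} = \sqrt{-3255 + \left(- \frac{11}{40} + 169\right)} = \sqrt{-3255 + \frac{6749}{40}} = \sqrt{- \frac{123451}{40}} = \frac{i \sqrt{1234510}}{20}$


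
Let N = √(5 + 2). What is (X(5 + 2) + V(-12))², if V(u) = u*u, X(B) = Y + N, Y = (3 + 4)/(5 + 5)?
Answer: 2094509/100 + 1447*√7/5 ≈ 21711.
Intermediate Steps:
N = √7 ≈ 2.6458
Y = 7/10 ≈ 0.70000
X(B) = 7/10 + √7
V(u) = u²
(X(5 + 2) + V(-12))² = ((7/10 + √7) + (-12)²)² = ((7/10 + √7) + 144)² = (1447/10 + √7)²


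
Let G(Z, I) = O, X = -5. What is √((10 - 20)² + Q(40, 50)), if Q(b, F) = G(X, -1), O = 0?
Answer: 10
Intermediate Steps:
G(Z, I) = 0
Q(b, F) = 0
√((10 - 20)² + Q(40, 50)) = √((10 - 20)² + 0) = √((-10)² + 0) = √(100 + 0) = √100 = 10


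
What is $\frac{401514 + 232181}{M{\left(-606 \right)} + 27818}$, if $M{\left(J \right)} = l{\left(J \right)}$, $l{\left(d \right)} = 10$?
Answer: $\frac{633695}{27828} \approx 22.772$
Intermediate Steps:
$M{\left(J \right)} = 10$
$\frac{401514 + 232181}{M{\left(-606 \right)} + 27818} = \frac{401514 + 232181}{10 + 27818} = \frac{633695}{27828}$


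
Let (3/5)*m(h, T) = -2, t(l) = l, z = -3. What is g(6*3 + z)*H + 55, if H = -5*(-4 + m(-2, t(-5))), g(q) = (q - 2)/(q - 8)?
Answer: 2585/21 ≈ 123.10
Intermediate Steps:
m(h, T) = -10/3 (m(h, T) = (5/3)*(-2) = -10/3)
g(q) = (-2 + q)/(-8 + q)
H = 110/3 (H = -5*(-4 - 10/3) = -5*(-22/3) = 110/3 ≈ 36.667)
g(6*3 + z)*H + 55 = ((-2 + (6*3 - 3))/(-8 + (6*3 - 3)))*(110/3) + 55 = ((-2 + (18 - 3))/(-8 + (18 - 3)))*(110/3) + 55 = ((-2 + 15)/(-8 + 15))*(110/3) + 55 = (13/7)*(110/3) + 55 = 1430/21 + 55 = 2585/21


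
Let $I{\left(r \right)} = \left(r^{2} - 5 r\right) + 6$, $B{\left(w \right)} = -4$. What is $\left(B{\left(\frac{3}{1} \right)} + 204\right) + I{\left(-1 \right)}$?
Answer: $212$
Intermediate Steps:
$I{\left(r \right)} = 6 + r^{2} - 5 r$
$\left(B{\left(\frac{3}{1} \right)} + 204\right) + I{\left(-1 \right)} = \left(-4 + 204\right) + \left(6 + \left(-1\right)^{2} - -5\right) = 200 + \left(6 + 1 + 5\right) = 200 + 12 = 212$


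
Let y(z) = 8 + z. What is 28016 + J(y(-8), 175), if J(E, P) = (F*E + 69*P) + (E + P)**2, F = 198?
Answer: 70716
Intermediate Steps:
J(E, P) = (E + P)**2 + 69*P + 198*E (J(E, P) = (198*E + 69*P) + (E + P)**2 = (69*P + 198*E) + (E + P)**2 = (E + P)**2 + 69*P + 198*E)
28016 + J(y(-8), 175) = 28016 + (((8 - 8) + 175)**2 + 69*175 + 198*(8 - 8)) = 28016 + ((0 + 175)**2 + 12075 + 198*0) = 28016 + (175**2 + 12075 + 0) = 28016 + (30625 + 12075 + 0) = 28016 + 42700 = 70716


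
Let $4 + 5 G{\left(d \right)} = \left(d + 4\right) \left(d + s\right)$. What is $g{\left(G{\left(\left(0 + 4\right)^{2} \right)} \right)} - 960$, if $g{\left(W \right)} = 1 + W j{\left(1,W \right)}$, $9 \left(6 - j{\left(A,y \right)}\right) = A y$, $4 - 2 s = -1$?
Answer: $- \frac{27879}{25} \approx -1115.2$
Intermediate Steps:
$s = \frac{5}{2}$ ($s = 2 - - \frac{1}{2} = 2 + \frac{1}{2} = \frac{5}{2} \approx 2.5$)
$j{\left(A,y \right)} = 6 - \frac{A y}{9}$
$G{\left(d \right)} = - \frac{4}{5} + \frac{\left(4 + d\right) \left(\frac{5}{2} + d\right)}{5}$ ($G{\left(d \right)} = - \frac{4}{5} + \frac{\left(d + 4\right) \left(d + \frac{5}{2}\right)}{5} = - \frac{4}{5} + \frac{\left(4 + d\right) \left(\frac{5}{2} + d\right)}{5}$)
$g{\left(W \right)} = 1 + W \left(6 - \frac{W}{9}\right)$
$g{\left(G{\left(\left(0 + 4\right)^{2} \right)} \right)} - 960 = \left(1 - \frac{\left(\frac{6}{5} + \frac{\left(\left(0 + 4\right)^{2}\right)^{2}}{5} + \frac{13 \left(0 + 4\right)^{2}}{10}\right) \left(-54 + \left(\frac{6}{5} + \frac{\left(\left(0 + 4\right)^{2}\right)^{2}}{5} + \frac{13 \left(0 + 4\right)^{2}}{10}\right)\right)}{9}\right) - 960 = \left(1 - \frac{\left(\frac{6}{5} + \frac{\left(4^{2}\right)^{2}}{5} + \frac{13 \cdot 4^{2}}{10}\right) \left(-54 + \left(\frac{6}{5} + \frac{\left(4^{2}\right)^{2}}{5} + \frac{13 \cdot 4^{2}}{10}\right)\right)}{9}\right) - 960 = \left(1 - \frac{\left(\frac{6}{5} + \frac{16^{2}}{5} + \frac{13}{10} \cdot 16\right) \left(-54 + \left(\frac{6}{5} + \frac{16^{2}}{5} + \frac{13}{10} \cdot 16\right)\right)}{9}\right) - 960 = \left(1 - \frac{\left(\frac{6}{5} + \frac{1}{5} \cdot 256 + \frac{104}{5}\right) \left(-54 + \left(\frac{6}{5} + \frac{1}{5} \cdot 256 + \frac{104}{5}\right)\right)}{9}\right) - 960 = \left(1 - \frac{\left(\frac{6}{5} + \frac{256}{5} + \frac{104}{5}\right) \left(-54 + \left(\frac{6}{5} + \frac{256}{5} + \frac{104}{5}\right)\right)}{9}\right) - 960 = \left(1 - \frac{122 \left(-54 + \frac{366}{5}\right)}{15}\right) - 960 = \left(1 - \frac{122}{15} \cdot \frac{96}{5}\right) - 960 = \left(1 - \frac{3904}{25}\right) - 960 = - \frac{3879}{25} - 960 = - \frac{27879}{25}$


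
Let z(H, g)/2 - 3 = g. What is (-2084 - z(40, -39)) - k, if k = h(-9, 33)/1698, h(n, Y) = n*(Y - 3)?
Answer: -569351/283 ≈ -2011.8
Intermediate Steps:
z(H, g) = 6 + 2*g
h(n, Y) = n*(-3 + Y)
k = -45/283 (k = -9*(-3 + 33)/1698 = -9*30*(1/1698) = -270*1/1698 = -45/283 ≈ -0.15901)
(-2084 - z(40, -39)) - k = (-2084 - (6 + 2*(-39))) - 1*(-45/283) = (-2084 - (6 - 78)) + 45/283 = (-2084 - 1*(-72)) + 45/283 = (-2084 + 72) + 45/283 = -2012 + 45/283 = -569351/283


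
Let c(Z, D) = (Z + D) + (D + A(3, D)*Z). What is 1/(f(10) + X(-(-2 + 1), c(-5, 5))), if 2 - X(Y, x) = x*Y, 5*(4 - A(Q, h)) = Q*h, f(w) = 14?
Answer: 1/16 ≈ 0.062500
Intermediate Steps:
A(Q, h) = 4 - Q*h/5
c(Z, D) = Z + 2*D + Z*(4 - 3*D/5) (c(Z, D) = (Z + D) + (D + (4 - ⅕*3*D)*Z) = (D + Z) + (D + (4 - 3*D/5)*Z) = (D + Z) + (D + Z*(4 - 3*D/5)) = Z + 2*D + Z*(4 - 3*D/5))
X(Y, x) = 2 - Y*x (X(Y, x) = 2 - x*Y = 2 - Y*x)
1/(f(10) + X(-(-2 + 1), c(-5, 5))) = 1/(14 + (2 - (-(-2 + 1))*(2*5 + 5*(-5) - ⅗*5*(-5)))) = 1/(14 + (2 - (-1*(-1))*(10 - 25 + 15))) = 1/(14 + (2 - 1*1*0)) = 1/(14 + (2 + 0)) = 1/(14 + 2) = 1/16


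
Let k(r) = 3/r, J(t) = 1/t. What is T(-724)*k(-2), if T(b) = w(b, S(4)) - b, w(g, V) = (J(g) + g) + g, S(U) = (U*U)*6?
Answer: 1572531/1448 ≈ 1086.0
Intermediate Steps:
S(U) = 6*U² (S(U) = U²*6 = 6*U²)
w(g, V) = 1/g + 2*g (w(g, V) = (1/g + g) + g = (g + 1/g) + g = 1/g + 2*g)
T(b) = b + 1/b (T(b) = (1/b + 2*b) - b = b + 1/b)
T(-724)*k(-2) = (-724 + 1/(-724))*(3/(-2)) = (-724 - 1/724)*(3*(-½)) = -524177/724*(-3/2) = 1572531/1448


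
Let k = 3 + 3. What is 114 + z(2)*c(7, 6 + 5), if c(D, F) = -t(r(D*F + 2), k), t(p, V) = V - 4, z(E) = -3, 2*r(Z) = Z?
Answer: 120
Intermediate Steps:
k = 6
r(Z) = Z/2
t(p, V) = -4 + V
c(D, F) = -2 (c(D, F) = -(-4 + 6) = -1*2 = -2)
114 + z(2)*c(7, 6 + 5) = 114 - 3*(-2) = 114 + 6 = 120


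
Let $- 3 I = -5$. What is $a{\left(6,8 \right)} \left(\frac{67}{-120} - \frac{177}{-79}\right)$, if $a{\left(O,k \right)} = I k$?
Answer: $\frac{15947}{711} \approx 22.429$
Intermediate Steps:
$I = \frac{5}{3}$ ($I = \left(- \frac{1}{3}\right) \left(-5\right) = \frac{5}{3} \approx 1.6667$)
$a{\left(O,k \right)} = \frac{5 k}{3}$
$a{\left(6,8 \right)} \left(\frac{67}{-120} - \frac{177}{-79}\right) = \frac{5}{3} \cdot 8 \left(\frac{67}{-120} - \frac{177}{-79}\right) = \frac{40 \left(67 \left(- \frac{1}{120}\right) - - \frac{177}{79}\right)}{3} = \frac{40 \left(- \frac{67}{120} + \frac{177}{79}\right)}{3} = \frac{40}{3} \cdot \frac{15947}{9480} = \frac{15947}{711}$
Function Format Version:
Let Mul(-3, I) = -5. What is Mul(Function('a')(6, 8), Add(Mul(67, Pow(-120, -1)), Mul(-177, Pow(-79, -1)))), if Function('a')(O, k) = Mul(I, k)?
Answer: Rational(15947, 711) ≈ 22.429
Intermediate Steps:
I = Rational(5, 3) (I = Mul(Rational(-1, 3), -5) = Rational(5, 3) ≈ 1.6667)
Function('a')(O, k) = Mul(Rational(5, 3), k)
Mul(Function('a')(6, 8), Add(Mul(67, Pow(-120, -1)), Mul(-177, Pow(-79, -1)))) = Mul(Mul(Rational(5, 3), 8), Add(Mul(67, Pow(-120, -1)), Mul(-177, Pow(-79, -1)))) = Mul(Rational(40, 3), Add(Mul(67, Rational(-1, 120)), Mul(-177, Rational(-1, 79)))) = Mul(Rational(40, 3), Add(Rational(-67, 120), Rational(177, 79))) = Mul(Rational(40, 3), Rational(15947, 9480)) = Rational(15947, 711)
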